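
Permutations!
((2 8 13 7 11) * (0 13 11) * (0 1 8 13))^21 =(1 2)(7 11)(8 13)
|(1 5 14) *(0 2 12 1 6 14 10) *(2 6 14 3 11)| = |(14)(0 6 3 11 2 12 1 5 10)| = 9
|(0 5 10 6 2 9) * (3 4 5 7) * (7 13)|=|(0 13 7 3 4 5 10 6 2 9)|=10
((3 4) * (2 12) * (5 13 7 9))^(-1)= (2 12)(3 4)(5 9 7 13)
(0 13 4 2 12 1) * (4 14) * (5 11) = (0 13 14 4 2 12 1)(5 11) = [13, 0, 12, 3, 2, 11, 6, 7, 8, 9, 10, 5, 1, 14, 4]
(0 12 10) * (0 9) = (0 12 10 9) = [12, 1, 2, 3, 4, 5, 6, 7, 8, 0, 9, 11, 10]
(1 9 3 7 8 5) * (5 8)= (1 9 3 7 5)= [0, 9, 2, 7, 4, 1, 6, 5, 8, 3]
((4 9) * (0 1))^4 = ((0 1)(4 9))^4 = (9)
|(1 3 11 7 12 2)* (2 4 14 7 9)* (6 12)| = 5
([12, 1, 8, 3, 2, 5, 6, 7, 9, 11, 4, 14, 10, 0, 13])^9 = (0 13 14 11 9 8 2 4 10 12)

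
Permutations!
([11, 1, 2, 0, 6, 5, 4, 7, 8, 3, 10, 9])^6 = (0 9)(3 11)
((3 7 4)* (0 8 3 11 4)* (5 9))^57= ((0 8 3 7)(4 11)(5 9))^57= (0 8 3 7)(4 11)(5 9)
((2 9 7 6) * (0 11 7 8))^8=((0 11 7 6 2 9 8))^8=(0 11 7 6 2 9 8)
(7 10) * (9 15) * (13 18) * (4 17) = (4 17)(7 10)(9 15)(13 18) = [0, 1, 2, 3, 17, 5, 6, 10, 8, 15, 7, 11, 12, 18, 14, 9, 16, 4, 13]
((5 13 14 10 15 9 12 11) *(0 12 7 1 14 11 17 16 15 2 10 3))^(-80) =(17)(5 13 11)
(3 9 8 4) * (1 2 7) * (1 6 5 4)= [0, 2, 7, 9, 3, 4, 5, 6, 1, 8]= (1 2 7 6 5 4 3 9 8)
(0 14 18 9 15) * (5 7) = (0 14 18 9 15)(5 7) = [14, 1, 2, 3, 4, 7, 6, 5, 8, 15, 10, 11, 12, 13, 18, 0, 16, 17, 9]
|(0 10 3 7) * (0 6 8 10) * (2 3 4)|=7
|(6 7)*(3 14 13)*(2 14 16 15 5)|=14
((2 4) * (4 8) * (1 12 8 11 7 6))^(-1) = (1 6 7 11 2 4 8 12)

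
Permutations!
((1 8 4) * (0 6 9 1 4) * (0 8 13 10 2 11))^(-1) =(0 11 2 10 13 1 9 6)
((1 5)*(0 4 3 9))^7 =(0 9 3 4)(1 5)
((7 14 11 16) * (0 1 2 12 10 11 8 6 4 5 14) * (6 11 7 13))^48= (16)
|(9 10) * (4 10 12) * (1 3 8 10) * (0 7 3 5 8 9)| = 10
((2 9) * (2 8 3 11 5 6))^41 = (2 6 5 11 3 8 9)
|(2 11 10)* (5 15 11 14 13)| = 7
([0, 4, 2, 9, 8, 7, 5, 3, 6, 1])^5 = (1 7 8 9 5 4 3 6)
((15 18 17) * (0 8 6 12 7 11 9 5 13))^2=((0 8 6 12 7 11 9 5 13)(15 18 17))^2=(0 6 7 9 13 8 12 11 5)(15 17 18)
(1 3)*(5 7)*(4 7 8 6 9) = (1 3)(4 7 5 8 6 9) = [0, 3, 2, 1, 7, 8, 9, 5, 6, 4]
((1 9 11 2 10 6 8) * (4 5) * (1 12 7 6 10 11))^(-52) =((1 9)(2 11)(4 5)(6 8 12 7))^(-52) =(12)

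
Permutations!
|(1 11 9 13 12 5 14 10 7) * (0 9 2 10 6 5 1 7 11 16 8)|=|(0 9 13 12 1 16 8)(2 10 11)(5 14 6)|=21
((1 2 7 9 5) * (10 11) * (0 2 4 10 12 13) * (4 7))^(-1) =(0 13 12 11 10 4 2)(1 5 9 7)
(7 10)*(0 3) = (0 3)(7 10) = [3, 1, 2, 0, 4, 5, 6, 10, 8, 9, 7]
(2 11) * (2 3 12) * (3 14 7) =(2 11 14 7 3 12) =[0, 1, 11, 12, 4, 5, 6, 3, 8, 9, 10, 14, 2, 13, 7]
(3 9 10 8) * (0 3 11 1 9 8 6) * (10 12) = (0 3 8 11 1 9 12 10 6) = [3, 9, 2, 8, 4, 5, 0, 7, 11, 12, 6, 1, 10]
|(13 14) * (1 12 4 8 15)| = |(1 12 4 8 15)(13 14)| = 10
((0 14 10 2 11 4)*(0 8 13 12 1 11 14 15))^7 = (0 15)(1 11 4 8 13 12)(2 14 10)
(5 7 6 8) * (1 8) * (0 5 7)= (0 5)(1 8 7 6)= [5, 8, 2, 3, 4, 0, 1, 6, 7]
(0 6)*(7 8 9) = [6, 1, 2, 3, 4, 5, 0, 8, 9, 7] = (0 6)(7 8 9)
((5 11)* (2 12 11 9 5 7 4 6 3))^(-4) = ((2 12 11 7 4 6 3)(5 9))^(-4) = (2 7 3 11 6 12 4)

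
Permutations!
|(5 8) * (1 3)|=2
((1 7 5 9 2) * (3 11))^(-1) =((1 7 5 9 2)(3 11))^(-1) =(1 2 9 5 7)(3 11)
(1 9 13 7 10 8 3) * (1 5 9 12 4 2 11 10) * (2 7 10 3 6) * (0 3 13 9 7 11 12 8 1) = (0 3 5 7)(1 8 6 2 12 4 11 13 10) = [3, 8, 12, 5, 11, 7, 2, 0, 6, 9, 1, 13, 4, 10]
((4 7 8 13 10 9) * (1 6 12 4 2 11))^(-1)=((1 6 12 4 7 8 13 10 9 2 11))^(-1)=(1 11 2 9 10 13 8 7 4 12 6)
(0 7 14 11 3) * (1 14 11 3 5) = (0 7 11 5 1 14 3) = [7, 14, 2, 0, 4, 1, 6, 11, 8, 9, 10, 5, 12, 13, 3]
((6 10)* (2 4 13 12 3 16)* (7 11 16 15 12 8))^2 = (2 13 7 16 4 8 11)(3 12 15)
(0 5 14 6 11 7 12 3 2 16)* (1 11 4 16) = [5, 11, 1, 2, 16, 14, 4, 12, 8, 9, 10, 7, 3, 13, 6, 15, 0] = (0 5 14 6 4 16)(1 11 7 12 3 2)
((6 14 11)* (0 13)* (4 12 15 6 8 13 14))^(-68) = (15)(0 11 13 14 8)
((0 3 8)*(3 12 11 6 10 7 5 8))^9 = ((0 12 11 6 10 7 5 8))^9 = (0 12 11 6 10 7 5 8)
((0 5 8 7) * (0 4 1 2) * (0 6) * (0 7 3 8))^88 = ((0 5)(1 2 6 7 4)(3 8))^88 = (8)(1 7 2 4 6)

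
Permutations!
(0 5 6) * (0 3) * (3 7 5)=(0 3)(5 6 7)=[3, 1, 2, 0, 4, 6, 7, 5]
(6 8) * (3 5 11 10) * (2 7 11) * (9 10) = (2 7 11 9 10 3 5)(6 8) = [0, 1, 7, 5, 4, 2, 8, 11, 6, 10, 3, 9]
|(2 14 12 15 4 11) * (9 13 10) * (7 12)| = |(2 14 7 12 15 4 11)(9 13 10)| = 21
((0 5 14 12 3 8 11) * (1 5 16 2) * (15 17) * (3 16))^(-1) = ((0 3 8 11)(1 5 14 12 16 2)(15 17))^(-1) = (0 11 8 3)(1 2 16 12 14 5)(15 17)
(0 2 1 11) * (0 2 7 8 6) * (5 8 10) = (0 7 10 5 8 6)(1 11 2) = [7, 11, 1, 3, 4, 8, 0, 10, 6, 9, 5, 2]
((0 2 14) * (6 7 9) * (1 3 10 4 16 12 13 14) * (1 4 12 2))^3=(16)(0 10 14 3 13 1 12)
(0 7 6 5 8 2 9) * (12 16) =(0 7 6 5 8 2 9)(12 16) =[7, 1, 9, 3, 4, 8, 5, 6, 2, 0, 10, 11, 16, 13, 14, 15, 12]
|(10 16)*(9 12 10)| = 4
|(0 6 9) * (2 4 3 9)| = 6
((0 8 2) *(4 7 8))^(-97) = (0 8 4 2 7)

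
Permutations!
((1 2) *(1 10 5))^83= ((1 2 10 5))^83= (1 5 10 2)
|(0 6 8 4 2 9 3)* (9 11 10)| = |(0 6 8 4 2 11 10 9 3)| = 9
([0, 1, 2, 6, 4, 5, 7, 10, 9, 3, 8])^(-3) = [0, 1, 2, 10, 4, 5, 8, 9, 6, 7, 3]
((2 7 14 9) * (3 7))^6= (2 3 7 14 9)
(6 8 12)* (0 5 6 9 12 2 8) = (0 5 6)(2 8)(9 12) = [5, 1, 8, 3, 4, 6, 0, 7, 2, 12, 10, 11, 9]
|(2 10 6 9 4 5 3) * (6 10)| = 6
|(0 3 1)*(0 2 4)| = 5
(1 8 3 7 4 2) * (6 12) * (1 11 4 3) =(1 8)(2 11 4)(3 7)(6 12) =[0, 8, 11, 7, 2, 5, 12, 3, 1, 9, 10, 4, 6]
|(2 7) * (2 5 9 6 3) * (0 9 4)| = 8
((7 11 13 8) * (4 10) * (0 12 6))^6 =((0 12 6)(4 10)(7 11 13 8))^6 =(7 13)(8 11)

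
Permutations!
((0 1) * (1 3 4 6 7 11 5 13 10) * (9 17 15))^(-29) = (0 3 4 6 7 11 5 13 10 1)(9 17 15)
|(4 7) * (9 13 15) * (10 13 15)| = |(4 7)(9 15)(10 13)| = 2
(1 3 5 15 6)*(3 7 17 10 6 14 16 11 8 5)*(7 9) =(1 9 7 17 10 6)(5 15 14 16 11 8) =[0, 9, 2, 3, 4, 15, 1, 17, 5, 7, 6, 8, 12, 13, 16, 14, 11, 10]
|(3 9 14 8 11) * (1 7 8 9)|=|(1 7 8 11 3)(9 14)|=10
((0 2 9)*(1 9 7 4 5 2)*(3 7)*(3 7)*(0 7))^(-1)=((0 1 9 7 4 5 2))^(-1)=(0 2 5 4 7 9 1)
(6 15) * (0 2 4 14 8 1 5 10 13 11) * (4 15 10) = [2, 5, 15, 3, 14, 4, 10, 7, 1, 9, 13, 0, 12, 11, 8, 6] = (0 2 15 6 10 13 11)(1 5 4 14 8)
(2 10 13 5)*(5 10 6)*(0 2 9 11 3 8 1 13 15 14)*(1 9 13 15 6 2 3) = (0 3 8 9 11 1 15 14)(5 13 10 6) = [3, 15, 2, 8, 4, 13, 5, 7, 9, 11, 6, 1, 12, 10, 0, 14]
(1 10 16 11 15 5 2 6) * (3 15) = (1 10 16 11 3 15 5 2 6) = [0, 10, 6, 15, 4, 2, 1, 7, 8, 9, 16, 3, 12, 13, 14, 5, 11]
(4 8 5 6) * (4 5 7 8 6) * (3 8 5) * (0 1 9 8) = (0 1 9 8 7 5 4 6 3) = [1, 9, 2, 0, 6, 4, 3, 5, 7, 8]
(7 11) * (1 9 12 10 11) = [0, 9, 2, 3, 4, 5, 6, 1, 8, 12, 11, 7, 10] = (1 9 12 10 11 7)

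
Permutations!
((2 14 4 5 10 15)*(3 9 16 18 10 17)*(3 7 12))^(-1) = (2 15 10 18 16 9 3 12 7 17 5 4 14)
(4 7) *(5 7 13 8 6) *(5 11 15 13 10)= (4 10 5 7)(6 11 15 13 8)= [0, 1, 2, 3, 10, 7, 11, 4, 6, 9, 5, 15, 12, 8, 14, 13]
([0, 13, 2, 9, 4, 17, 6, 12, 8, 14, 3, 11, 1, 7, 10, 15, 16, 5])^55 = [0, 12, 2, 10, 4, 17, 6, 13, 8, 3, 14, 11, 7, 1, 9, 15, 16, 5]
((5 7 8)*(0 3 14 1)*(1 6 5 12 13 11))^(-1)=((0 3 14 6 5 7 8 12 13 11 1))^(-1)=(0 1 11 13 12 8 7 5 6 14 3)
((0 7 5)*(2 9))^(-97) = (0 5 7)(2 9)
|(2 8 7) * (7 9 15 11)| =6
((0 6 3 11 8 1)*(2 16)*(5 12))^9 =(0 11)(1 3)(2 16)(5 12)(6 8)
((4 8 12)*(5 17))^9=(5 17)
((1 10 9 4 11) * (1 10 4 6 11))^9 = ((1 4)(6 11 10 9))^9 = (1 4)(6 11 10 9)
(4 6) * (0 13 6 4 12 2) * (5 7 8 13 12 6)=(0 12 2)(5 7 8 13)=[12, 1, 0, 3, 4, 7, 6, 8, 13, 9, 10, 11, 2, 5]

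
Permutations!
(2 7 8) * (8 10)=(2 7 10 8)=[0, 1, 7, 3, 4, 5, 6, 10, 2, 9, 8]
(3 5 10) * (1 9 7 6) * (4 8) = (1 9 7 6)(3 5 10)(4 8) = [0, 9, 2, 5, 8, 10, 1, 6, 4, 7, 3]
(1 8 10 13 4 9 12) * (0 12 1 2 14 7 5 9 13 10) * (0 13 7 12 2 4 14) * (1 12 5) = (0 2)(1 8 13 14 5 9 12 4 7) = [2, 8, 0, 3, 7, 9, 6, 1, 13, 12, 10, 11, 4, 14, 5]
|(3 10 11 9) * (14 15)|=4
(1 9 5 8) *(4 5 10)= (1 9 10 4 5 8)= [0, 9, 2, 3, 5, 8, 6, 7, 1, 10, 4]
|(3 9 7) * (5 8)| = |(3 9 7)(5 8)| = 6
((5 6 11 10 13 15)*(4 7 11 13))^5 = (4 7 11 10)(5 6 13 15)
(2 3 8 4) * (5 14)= [0, 1, 3, 8, 2, 14, 6, 7, 4, 9, 10, 11, 12, 13, 5]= (2 3 8 4)(5 14)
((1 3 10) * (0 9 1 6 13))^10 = ((0 9 1 3 10 6 13))^10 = (0 3 13 1 6 9 10)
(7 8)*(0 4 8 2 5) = (0 4 8 7 2 5) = [4, 1, 5, 3, 8, 0, 6, 2, 7]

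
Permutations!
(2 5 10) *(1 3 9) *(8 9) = [0, 3, 5, 8, 4, 10, 6, 7, 9, 1, 2] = (1 3 8 9)(2 5 10)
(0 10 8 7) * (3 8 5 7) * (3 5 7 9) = [10, 1, 2, 8, 4, 9, 6, 0, 5, 3, 7] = (0 10 7)(3 8 5 9)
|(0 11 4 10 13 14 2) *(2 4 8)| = |(0 11 8 2)(4 10 13 14)| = 4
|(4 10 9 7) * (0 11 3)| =|(0 11 3)(4 10 9 7)| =12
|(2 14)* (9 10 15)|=|(2 14)(9 10 15)|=6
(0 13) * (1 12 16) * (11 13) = (0 11 13)(1 12 16) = [11, 12, 2, 3, 4, 5, 6, 7, 8, 9, 10, 13, 16, 0, 14, 15, 1]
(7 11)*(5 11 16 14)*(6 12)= (5 11 7 16 14)(6 12)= [0, 1, 2, 3, 4, 11, 12, 16, 8, 9, 10, 7, 6, 13, 5, 15, 14]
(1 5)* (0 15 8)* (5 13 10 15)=(0 5 1 13 10 15 8)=[5, 13, 2, 3, 4, 1, 6, 7, 0, 9, 15, 11, 12, 10, 14, 8]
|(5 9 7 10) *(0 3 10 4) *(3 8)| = 8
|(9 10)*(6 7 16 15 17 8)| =6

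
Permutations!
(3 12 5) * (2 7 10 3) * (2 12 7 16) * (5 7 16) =(2 5 12 7 10 3 16) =[0, 1, 5, 16, 4, 12, 6, 10, 8, 9, 3, 11, 7, 13, 14, 15, 2]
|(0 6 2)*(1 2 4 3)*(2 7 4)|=12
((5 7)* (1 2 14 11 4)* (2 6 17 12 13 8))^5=((1 6 17 12 13 8 2 14 11 4)(5 7))^5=(1 8)(2 6)(4 13)(5 7)(11 12)(14 17)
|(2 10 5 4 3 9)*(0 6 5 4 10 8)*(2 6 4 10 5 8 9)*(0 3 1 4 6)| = |(10)(0 6 8 3 2 9)(1 4)| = 6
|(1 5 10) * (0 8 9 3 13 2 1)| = |(0 8 9 3 13 2 1 5 10)| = 9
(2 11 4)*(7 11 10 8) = [0, 1, 10, 3, 2, 5, 6, 11, 7, 9, 8, 4] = (2 10 8 7 11 4)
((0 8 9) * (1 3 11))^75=((0 8 9)(1 3 11))^75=(11)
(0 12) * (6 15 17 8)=(0 12)(6 15 17 8)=[12, 1, 2, 3, 4, 5, 15, 7, 6, 9, 10, 11, 0, 13, 14, 17, 16, 8]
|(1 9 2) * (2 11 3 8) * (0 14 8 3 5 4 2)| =6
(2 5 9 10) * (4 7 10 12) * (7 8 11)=[0, 1, 5, 3, 8, 9, 6, 10, 11, 12, 2, 7, 4]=(2 5 9 12 4 8 11 7 10)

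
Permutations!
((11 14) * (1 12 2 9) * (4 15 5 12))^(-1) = (1 9 2 12 5 15 4)(11 14)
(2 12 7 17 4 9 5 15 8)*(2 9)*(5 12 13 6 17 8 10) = (2 13 6 17 4)(5 15 10)(7 8 9 12) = [0, 1, 13, 3, 2, 15, 17, 8, 9, 12, 5, 11, 7, 6, 14, 10, 16, 4]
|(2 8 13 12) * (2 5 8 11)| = |(2 11)(5 8 13 12)| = 4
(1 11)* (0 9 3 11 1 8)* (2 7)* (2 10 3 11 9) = (0 2 7 10 3 9 11 8) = [2, 1, 7, 9, 4, 5, 6, 10, 0, 11, 3, 8]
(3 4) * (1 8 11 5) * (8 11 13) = (1 11 5)(3 4)(8 13) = [0, 11, 2, 4, 3, 1, 6, 7, 13, 9, 10, 5, 12, 8]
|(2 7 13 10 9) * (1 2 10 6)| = |(1 2 7 13 6)(9 10)| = 10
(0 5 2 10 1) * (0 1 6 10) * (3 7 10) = [5, 1, 0, 7, 4, 2, 3, 10, 8, 9, 6] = (0 5 2)(3 7 10 6)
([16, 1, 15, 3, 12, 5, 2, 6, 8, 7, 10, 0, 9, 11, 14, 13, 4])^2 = [4, 1, 13, 3, 9, 5, 15, 2, 8, 6, 10, 16, 7, 0, 14, 11, 12]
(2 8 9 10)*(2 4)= [0, 1, 8, 3, 2, 5, 6, 7, 9, 10, 4]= (2 8 9 10 4)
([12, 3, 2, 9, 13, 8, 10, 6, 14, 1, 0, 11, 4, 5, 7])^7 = [7, 3, 2, 9, 10, 12, 8, 5, 4, 1, 14, 11, 6, 0, 13]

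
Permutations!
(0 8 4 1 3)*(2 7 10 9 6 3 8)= (0 2 7 10 9 6 3)(1 8 4)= [2, 8, 7, 0, 1, 5, 3, 10, 4, 6, 9]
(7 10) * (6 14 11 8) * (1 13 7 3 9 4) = [0, 13, 2, 9, 1, 5, 14, 10, 6, 4, 3, 8, 12, 7, 11] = (1 13 7 10 3 9 4)(6 14 11 8)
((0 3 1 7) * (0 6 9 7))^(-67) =((0 3 1)(6 9 7))^(-67) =(0 1 3)(6 7 9)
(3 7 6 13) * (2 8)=(2 8)(3 7 6 13)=[0, 1, 8, 7, 4, 5, 13, 6, 2, 9, 10, 11, 12, 3]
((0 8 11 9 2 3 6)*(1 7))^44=((0 8 11 9 2 3 6)(1 7))^44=(0 11 2 6 8 9 3)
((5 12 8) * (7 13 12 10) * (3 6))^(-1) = ((3 6)(5 10 7 13 12 8))^(-1) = (3 6)(5 8 12 13 7 10)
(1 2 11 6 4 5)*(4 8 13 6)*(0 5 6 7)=(0 5 1 2 11 4 6 8 13 7)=[5, 2, 11, 3, 6, 1, 8, 0, 13, 9, 10, 4, 12, 7]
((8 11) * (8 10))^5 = (8 10 11) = ((8 11 10))^5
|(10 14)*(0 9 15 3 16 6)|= |(0 9 15 3 16 6)(10 14)|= 6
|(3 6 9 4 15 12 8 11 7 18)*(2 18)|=11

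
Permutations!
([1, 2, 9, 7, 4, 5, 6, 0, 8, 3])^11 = (0 7 3 9 2 1)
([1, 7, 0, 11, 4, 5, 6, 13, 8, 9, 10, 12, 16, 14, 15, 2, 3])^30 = (0 7 14 2 1 13 15)(3 12)(11 16)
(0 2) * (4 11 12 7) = (0 2)(4 11 12 7) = [2, 1, 0, 3, 11, 5, 6, 4, 8, 9, 10, 12, 7]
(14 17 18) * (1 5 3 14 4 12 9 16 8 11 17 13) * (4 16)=[0, 5, 2, 14, 12, 3, 6, 7, 11, 4, 10, 17, 9, 1, 13, 15, 8, 18, 16]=(1 5 3 14 13)(4 12 9)(8 11 17 18 16)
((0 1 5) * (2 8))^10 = ((0 1 5)(2 8))^10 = (8)(0 1 5)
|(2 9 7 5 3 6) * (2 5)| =3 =|(2 9 7)(3 6 5)|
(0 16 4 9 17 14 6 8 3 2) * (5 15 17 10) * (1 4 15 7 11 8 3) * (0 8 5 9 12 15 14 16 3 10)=[3, 4, 8, 2, 12, 7, 10, 11, 1, 0, 9, 5, 15, 13, 6, 17, 14, 16]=(0 3 2 8 1 4 12 15 17 16 14 6 10 9)(5 7 11)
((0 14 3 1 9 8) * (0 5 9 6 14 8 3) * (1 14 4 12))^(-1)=((0 8 5 9 3 14)(1 6 4 12))^(-1)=(0 14 3 9 5 8)(1 12 4 6)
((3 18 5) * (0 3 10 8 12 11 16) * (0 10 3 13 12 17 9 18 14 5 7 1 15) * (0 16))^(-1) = (0 11 12 13)(1 7 18 9 17 8 10 16 15)(3 5 14)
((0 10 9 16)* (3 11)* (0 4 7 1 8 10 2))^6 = ((0 2)(1 8 10 9 16 4 7)(3 11))^6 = (1 7 4 16 9 10 8)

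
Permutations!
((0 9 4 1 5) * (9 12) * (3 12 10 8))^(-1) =(0 5 1 4 9 12 3 8 10)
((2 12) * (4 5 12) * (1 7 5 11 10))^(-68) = ((1 7 5 12 2 4 11 10))^(-68) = (1 2)(4 7)(5 11)(10 12)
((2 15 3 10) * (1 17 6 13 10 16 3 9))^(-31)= ((1 17 6 13 10 2 15 9)(3 16))^(-31)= (1 17 6 13 10 2 15 9)(3 16)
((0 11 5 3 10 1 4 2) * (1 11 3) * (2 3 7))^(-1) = ((0 7 2)(1 4 3 10 11 5))^(-1) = (0 2 7)(1 5 11 10 3 4)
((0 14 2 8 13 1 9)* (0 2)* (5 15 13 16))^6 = (1 15 16 2)(5 8 9 13)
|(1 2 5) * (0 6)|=6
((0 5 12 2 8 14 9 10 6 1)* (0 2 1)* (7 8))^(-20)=((0 5 12 1 2 7 8 14 9 10 6))^(-20)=(0 12 2 8 9 6 5 1 7 14 10)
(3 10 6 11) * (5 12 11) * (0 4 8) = (0 4 8)(3 10 6 5 12 11) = [4, 1, 2, 10, 8, 12, 5, 7, 0, 9, 6, 3, 11]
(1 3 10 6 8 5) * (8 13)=(1 3 10 6 13 8 5)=[0, 3, 2, 10, 4, 1, 13, 7, 5, 9, 6, 11, 12, 8]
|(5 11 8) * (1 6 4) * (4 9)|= 12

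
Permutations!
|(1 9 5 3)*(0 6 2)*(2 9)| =7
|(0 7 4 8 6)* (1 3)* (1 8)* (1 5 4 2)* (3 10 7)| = |(0 3 8 6)(1 10 7 2)(4 5)| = 4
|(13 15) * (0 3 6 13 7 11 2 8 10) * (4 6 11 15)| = 6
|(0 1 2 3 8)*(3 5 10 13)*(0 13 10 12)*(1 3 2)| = 7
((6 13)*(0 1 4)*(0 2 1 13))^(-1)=((0 13 6)(1 4 2))^(-1)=(0 6 13)(1 2 4)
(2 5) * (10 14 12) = (2 5)(10 14 12) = [0, 1, 5, 3, 4, 2, 6, 7, 8, 9, 14, 11, 10, 13, 12]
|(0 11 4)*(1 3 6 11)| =6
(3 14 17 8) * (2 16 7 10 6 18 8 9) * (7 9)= [0, 1, 16, 14, 4, 5, 18, 10, 3, 2, 6, 11, 12, 13, 17, 15, 9, 7, 8]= (2 16 9)(3 14 17 7 10 6 18 8)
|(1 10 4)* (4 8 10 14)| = |(1 14 4)(8 10)| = 6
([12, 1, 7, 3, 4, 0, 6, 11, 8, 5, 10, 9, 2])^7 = (12)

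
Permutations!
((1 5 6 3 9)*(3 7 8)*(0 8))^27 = (0 9 6 8 1 7 3 5)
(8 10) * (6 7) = (6 7)(8 10) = [0, 1, 2, 3, 4, 5, 7, 6, 10, 9, 8]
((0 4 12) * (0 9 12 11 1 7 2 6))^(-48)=(12)(0 4 11 1 7 2 6)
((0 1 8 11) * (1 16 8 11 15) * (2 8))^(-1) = (0 11 1 15 8 2 16)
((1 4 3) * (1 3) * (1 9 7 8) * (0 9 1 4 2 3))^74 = (0 7 4 2)(1 3 9 8)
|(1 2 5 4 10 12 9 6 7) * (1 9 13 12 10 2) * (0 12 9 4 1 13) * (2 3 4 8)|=8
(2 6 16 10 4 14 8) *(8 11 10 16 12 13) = [0, 1, 6, 3, 14, 5, 12, 7, 2, 9, 4, 10, 13, 8, 11, 15, 16] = (16)(2 6 12 13 8)(4 14 11 10)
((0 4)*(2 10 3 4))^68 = ((0 2 10 3 4))^68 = (0 3 2 4 10)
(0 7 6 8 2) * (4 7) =(0 4 7 6 8 2) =[4, 1, 0, 3, 7, 5, 8, 6, 2]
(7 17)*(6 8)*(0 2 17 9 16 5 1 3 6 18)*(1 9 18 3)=[2, 1, 17, 6, 4, 9, 8, 18, 3, 16, 10, 11, 12, 13, 14, 15, 5, 7, 0]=(0 2 17 7 18)(3 6 8)(5 9 16)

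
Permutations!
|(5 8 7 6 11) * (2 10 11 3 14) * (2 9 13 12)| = 12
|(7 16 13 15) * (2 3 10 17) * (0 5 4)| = |(0 5 4)(2 3 10 17)(7 16 13 15)| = 12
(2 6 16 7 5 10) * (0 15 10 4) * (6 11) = (0 15 10 2 11 6 16 7 5 4) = [15, 1, 11, 3, 0, 4, 16, 5, 8, 9, 2, 6, 12, 13, 14, 10, 7]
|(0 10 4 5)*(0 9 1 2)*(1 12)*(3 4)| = |(0 10 3 4 5 9 12 1 2)| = 9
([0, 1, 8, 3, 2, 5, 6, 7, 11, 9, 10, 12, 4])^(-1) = (2 4 12 11 8)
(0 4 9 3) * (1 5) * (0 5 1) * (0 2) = (0 4 9 3 5 2) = [4, 1, 0, 5, 9, 2, 6, 7, 8, 3]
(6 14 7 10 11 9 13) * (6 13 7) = (6 14)(7 10 11 9) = [0, 1, 2, 3, 4, 5, 14, 10, 8, 7, 11, 9, 12, 13, 6]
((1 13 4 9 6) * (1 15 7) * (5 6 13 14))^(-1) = ((1 14 5 6 15 7)(4 9 13))^(-1) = (1 7 15 6 5 14)(4 13 9)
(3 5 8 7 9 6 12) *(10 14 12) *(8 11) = (3 5 11 8 7 9 6 10 14 12) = [0, 1, 2, 5, 4, 11, 10, 9, 7, 6, 14, 8, 3, 13, 12]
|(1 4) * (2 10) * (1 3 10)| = |(1 4 3 10 2)| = 5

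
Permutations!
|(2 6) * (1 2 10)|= 4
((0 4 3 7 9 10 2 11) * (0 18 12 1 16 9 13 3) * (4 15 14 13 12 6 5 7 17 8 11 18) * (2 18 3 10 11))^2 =((0 15 14 13 10 18 6 5 7 12 1 16 9 11 4)(2 3 17 8))^2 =(0 14 10 6 7 1 9 4 15 13 18 5 12 16 11)(2 17)(3 8)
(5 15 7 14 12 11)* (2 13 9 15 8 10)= (2 13 9 15 7 14 12 11 5 8 10)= [0, 1, 13, 3, 4, 8, 6, 14, 10, 15, 2, 5, 11, 9, 12, 7]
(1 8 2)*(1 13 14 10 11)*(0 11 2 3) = (0 11 1 8 3)(2 13 14 10) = [11, 8, 13, 0, 4, 5, 6, 7, 3, 9, 2, 1, 12, 14, 10]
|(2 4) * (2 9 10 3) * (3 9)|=|(2 4 3)(9 10)|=6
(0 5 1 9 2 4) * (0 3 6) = (0 5 1 9 2 4 3 6) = [5, 9, 4, 6, 3, 1, 0, 7, 8, 2]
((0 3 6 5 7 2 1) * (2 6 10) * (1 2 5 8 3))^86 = ((0 1)(3 10 5 7 6 8))^86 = (3 5 6)(7 8 10)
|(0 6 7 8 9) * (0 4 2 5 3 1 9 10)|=|(0 6 7 8 10)(1 9 4 2 5 3)|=30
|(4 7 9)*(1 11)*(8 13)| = 6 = |(1 11)(4 7 9)(8 13)|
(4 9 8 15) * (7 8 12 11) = [0, 1, 2, 3, 9, 5, 6, 8, 15, 12, 10, 7, 11, 13, 14, 4] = (4 9 12 11 7 8 15)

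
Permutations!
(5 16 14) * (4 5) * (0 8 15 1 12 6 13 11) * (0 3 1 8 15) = (0 15 8)(1 12 6 13 11 3)(4 5 16 14) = [15, 12, 2, 1, 5, 16, 13, 7, 0, 9, 10, 3, 6, 11, 4, 8, 14]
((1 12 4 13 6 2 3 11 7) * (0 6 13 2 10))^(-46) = ((13)(0 6 10)(1 12 4 2 3 11 7))^(-46) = (13)(0 10 6)(1 2 7 4 11 12 3)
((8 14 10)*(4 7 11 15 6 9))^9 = (4 15)(6 7)(9 11) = ((4 7 11 15 6 9)(8 14 10))^9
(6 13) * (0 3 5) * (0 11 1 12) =(0 3 5 11 1 12)(6 13) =[3, 12, 2, 5, 4, 11, 13, 7, 8, 9, 10, 1, 0, 6]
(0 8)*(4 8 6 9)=(0 6 9 4 8)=[6, 1, 2, 3, 8, 5, 9, 7, 0, 4]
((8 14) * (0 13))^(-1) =(0 13)(8 14)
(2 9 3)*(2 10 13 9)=(3 10 13 9)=[0, 1, 2, 10, 4, 5, 6, 7, 8, 3, 13, 11, 12, 9]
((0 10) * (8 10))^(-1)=((0 8 10))^(-1)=(0 10 8)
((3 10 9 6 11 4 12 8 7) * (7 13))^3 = (3 6 12 7 9 4 13 10 11 8)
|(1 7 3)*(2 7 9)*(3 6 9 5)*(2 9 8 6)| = 6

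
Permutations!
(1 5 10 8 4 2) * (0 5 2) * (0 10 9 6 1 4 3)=(0 5 9 6 1 2 4 10 8 3)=[5, 2, 4, 0, 10, 9, 1, 7, 3, 6, 8]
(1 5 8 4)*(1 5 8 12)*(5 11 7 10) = (1 8 4 11 7 10 5 12) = [0, 8, 2, 3, 11, 12, 6, 10, 4, 9, 5, 7, 1]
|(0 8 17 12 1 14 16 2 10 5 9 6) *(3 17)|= 13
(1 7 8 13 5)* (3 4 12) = [0, 7, 2, 4, 12, 1, 6, 8, 13, 9, 10, 11, 3, 5] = (1 7 8 13 5)(3 4 12)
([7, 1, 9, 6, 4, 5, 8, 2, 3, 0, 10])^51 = (10)(0 9 2 7)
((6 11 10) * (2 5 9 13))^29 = ((2 5 9 13)(6 11 10))^29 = (2 5 9 13)(6 10 11)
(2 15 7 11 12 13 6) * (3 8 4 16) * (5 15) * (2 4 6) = (2 5 15 7 11 12 13)(3 8 6 4 16) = [0, 1, 5, 8, 16, 15, 4, 11, 6, 9, 10, 12, 13, 2, 14, 7, 3]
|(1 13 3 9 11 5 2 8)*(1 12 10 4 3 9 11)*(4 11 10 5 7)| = 60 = |(1 13 9)(2 8 12 5)(3 10 11 7 4)|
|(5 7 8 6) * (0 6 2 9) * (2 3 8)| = 6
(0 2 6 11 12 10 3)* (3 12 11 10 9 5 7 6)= (0 2 3)(5 7 6 10 12 9)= [2, 1, 3, 0, 4, 7, 10, 6, 8, 5, 12, 11, 9]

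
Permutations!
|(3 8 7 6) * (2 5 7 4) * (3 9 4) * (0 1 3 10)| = 30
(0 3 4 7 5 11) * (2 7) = (0 3 4 2 7 5 11) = [3, 1, 7, 4, 2, 11, 6, 5, 8, 9, 10, 0]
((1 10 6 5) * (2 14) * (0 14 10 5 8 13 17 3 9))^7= (0 17 6 14 3 8 2 9 13 10)(1 5)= ((0 14 2 10 6 8 13 17 3 9)(1 5))^7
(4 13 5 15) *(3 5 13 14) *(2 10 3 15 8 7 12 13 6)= (2 10 3 5 8 7 12 13 6)(4 14 15)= [0, 1, 10, 5, 14, 8, 2, 12, 7, 9, 3, 11, 13, 6, 15, 4]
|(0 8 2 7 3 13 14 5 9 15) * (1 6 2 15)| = 9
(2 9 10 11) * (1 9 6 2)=(1 9 10 11)(2 6)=[0, 9, 6, 3, 4, 5, 2, 7, 8, 10, 11, 1]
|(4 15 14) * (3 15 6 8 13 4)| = 12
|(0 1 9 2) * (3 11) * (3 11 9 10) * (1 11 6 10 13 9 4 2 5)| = |(0 11 6 10 3 4 2)(1 13 9 5)| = 28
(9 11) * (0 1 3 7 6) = (0 1 3 7 6)(9 11) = [1, 3, 2, 7, 4, 5, 0, 6, 8, 11, 10, 9]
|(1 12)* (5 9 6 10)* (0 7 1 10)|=8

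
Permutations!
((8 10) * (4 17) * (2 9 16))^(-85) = (2 16 9)(4 17)(8 10)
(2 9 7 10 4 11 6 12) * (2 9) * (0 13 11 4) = (0 13 11 6 12 9 7 10) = [13, 1, 2, 3, 4, 5, 12, 10, 8, 7, 0, 6, 9, 11]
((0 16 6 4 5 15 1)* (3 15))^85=((0 16 6 4 5 3 15 1))^85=(0 3 6 1 5 16 15 4)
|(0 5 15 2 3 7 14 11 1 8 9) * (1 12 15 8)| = 28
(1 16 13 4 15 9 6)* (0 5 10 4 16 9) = (0 5 10 4 15)(1 9 6)(13 16) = [5, 9, 2, 3, 15, 10, 1, 7, 8, 6, 4, 11, 12, 16, 14, 0, 13]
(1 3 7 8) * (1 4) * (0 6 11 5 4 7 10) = (0 6 11 5 4 1 3 10)(7 8) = [6, 3, 2, 10, 1, 4, 11, 8, 7, 9, 0, 5]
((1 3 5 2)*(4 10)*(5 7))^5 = (4 10)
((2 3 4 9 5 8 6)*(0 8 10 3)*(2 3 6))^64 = ((0 8 2)(3 4 9 5 10 6))^64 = (0 8 2)(3 10 9)(4 6 5)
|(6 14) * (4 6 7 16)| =5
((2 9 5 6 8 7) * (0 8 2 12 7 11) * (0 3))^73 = (0 8 11 3)(2 9 5 6)(7 12)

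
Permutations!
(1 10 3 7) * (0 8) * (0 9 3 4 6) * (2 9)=[8, 10, 9, 7, 6, 5, 0, 1, 2, 3, 4]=(0 8 2 9 3 7 1 10 4 6)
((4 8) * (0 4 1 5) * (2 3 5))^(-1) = ((0 4 8 1 2 3 5))^(-1) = (0 5 3 2 1 8 4)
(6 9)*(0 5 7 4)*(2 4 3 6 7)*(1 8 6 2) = (0 5 1 8 6 9 7 3 2 4) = [5, 8, 4, 2, 0, 1, 9, 3, 6, 7]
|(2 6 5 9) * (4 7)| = 4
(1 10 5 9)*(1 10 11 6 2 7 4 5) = (1 11 6 2 7 4 5 9 10) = [0, 11, 7, 3, 5, 9, 2, 4, 8, 10, 1, 6]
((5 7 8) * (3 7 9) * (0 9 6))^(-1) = ((0 9 3 7 8 5 6))^(-1) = (0 6 5 8 7 3 9)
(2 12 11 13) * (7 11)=(2 12 7 11 13)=[0, 1, 12, 3, 4, 5, 6, 11, 8, 9, 10, 13, 7, 2]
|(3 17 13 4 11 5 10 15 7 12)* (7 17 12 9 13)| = 18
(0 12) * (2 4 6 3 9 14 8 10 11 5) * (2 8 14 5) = (14)(0 12)(2 4 6 3 9 5 8 10 11) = [12, 1, 4, 9, 6, 8, 3, 7, 10, 5, 11, 2, 0, 13, 14]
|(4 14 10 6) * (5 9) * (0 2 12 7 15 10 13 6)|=|(0 2 12 7 15 10)(4 14 13 6)(5 9)|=12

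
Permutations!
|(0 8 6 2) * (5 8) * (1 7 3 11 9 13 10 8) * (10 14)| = 13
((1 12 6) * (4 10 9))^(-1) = ((1 12 6)(4 10 9))^(-1) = (1 6 12)(4 9 10)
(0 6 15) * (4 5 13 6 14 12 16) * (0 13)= [14, 1, 2, 3, 5, 0, 15, 7, 8, 9, 10, 11, 16, 6, 12, 13, 4]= (0 14 12 16 4 5)(6 15 13)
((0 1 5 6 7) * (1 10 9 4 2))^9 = ((0 10 9 4 2 1 5 6 7))^9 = (10)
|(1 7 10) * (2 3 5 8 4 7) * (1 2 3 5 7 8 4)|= |(1 3 7 10 2 5 4 8)|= 8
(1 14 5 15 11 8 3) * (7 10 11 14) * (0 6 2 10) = [6, 7, 10, 1, 4, 15, 2, 0, 3, 9, 11, 8, 12, 13, 5, 14] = (0 6 2 10 11 8 3 1 7)(5 15 14)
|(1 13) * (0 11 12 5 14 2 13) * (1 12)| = 15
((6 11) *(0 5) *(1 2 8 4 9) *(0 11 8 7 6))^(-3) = (11)(1 8 2 4 7 9 6)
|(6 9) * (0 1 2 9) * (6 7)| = |(0 1 2 9 7 6)| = 6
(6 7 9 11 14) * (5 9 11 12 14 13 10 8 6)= (5 9 12 14)(6 7 11 13 10 8)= [0, 1, 2, 3, 4, 9, 7, 11, 6, 12, 8, 13, 14, 10, 5]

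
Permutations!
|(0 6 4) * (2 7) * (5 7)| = |(0 6 4)(2 5 7)| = 3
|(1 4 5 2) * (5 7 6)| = 6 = |(1 4 7 6 5 2)|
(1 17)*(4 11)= (1 17)(4 11)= [0, 17, 2, 3, 11, 5, 6, 7, 8, 9, 10, 4, 12, 13, 14, 15, 16, 1]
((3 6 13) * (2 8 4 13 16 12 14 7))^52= (2 4 3 16 14)(6 12 7 8 13)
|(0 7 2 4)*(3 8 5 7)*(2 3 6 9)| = |(0 6 9 2 4)(3 8 5 7)| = 20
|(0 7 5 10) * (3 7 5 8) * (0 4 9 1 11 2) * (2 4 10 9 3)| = |(0 5 9 1 11 4 3 7 8 2)| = 10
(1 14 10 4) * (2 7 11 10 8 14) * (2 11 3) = (1 11 10 4)(2 7 3)(8 14) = [0, 11, 7, 2, 1, 5, 6, 3, 14, 9, 4, 10, 12, 13, 8]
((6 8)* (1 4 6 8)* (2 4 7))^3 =((8)(1 7 2 4 6))^3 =(8)(1 4 7 6 2)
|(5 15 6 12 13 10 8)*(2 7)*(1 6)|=|(1 6 12 13 10 8 5 15)(2 7)|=8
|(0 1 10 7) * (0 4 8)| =|(0 1 10 7 4 8)| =6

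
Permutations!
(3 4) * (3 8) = (3 4 8) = [0, 1, 2, 4, 8, 5, 6, 7, 3]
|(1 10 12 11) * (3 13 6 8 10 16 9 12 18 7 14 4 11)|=14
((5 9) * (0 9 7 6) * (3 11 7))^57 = ((0 9 5 3 11 7 6))^57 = (0 9 5 3 11 7 6)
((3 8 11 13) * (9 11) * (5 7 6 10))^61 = ((3 8 9 11 13)(5 7 6 10))^61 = (3 8 9 11 13)(5 7 6 10)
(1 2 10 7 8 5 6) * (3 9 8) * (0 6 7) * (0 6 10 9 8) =(0 10 6 1 2 9)(3 8 5 7) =[10, 2, 9, 8, 4, 7, 1, 3, 5, 0, 6]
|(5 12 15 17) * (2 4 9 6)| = 4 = |(2 4 9 6)(5 12 15 17)|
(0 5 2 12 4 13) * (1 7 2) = (0 5 1 7 2 12 4 13) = [5, 7, 12, 3, 13, 1, 6, 2, 8, 9, 10, 11, 4, 0]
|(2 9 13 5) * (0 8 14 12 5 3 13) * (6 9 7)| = |(0 8 14 12 5 2 7 6 9)(3 13)| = 18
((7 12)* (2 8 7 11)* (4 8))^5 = ((2 4 8 7 12 11))^5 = (2 11 12 7 8 4)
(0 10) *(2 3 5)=(0 10)(2 3 5)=[10, 1, 3, 5, 4, 2, 6, 7, 8, 9, 0]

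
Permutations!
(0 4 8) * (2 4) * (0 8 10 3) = (0 2 4 10 3) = [2, 1, 4, 0, 10, 5, 6, 7, 8, 9, 3]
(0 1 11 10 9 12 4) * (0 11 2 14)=(0 1 2 14)(4 11 10 9 12)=[1, 2, 14, 3, 11, 5, 6, 7, 8, 12, 9, 10, 4, 13, 0]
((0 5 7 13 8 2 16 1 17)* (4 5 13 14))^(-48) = ((0 13 8 2 16 1 17)(4 5 7 14))^(-48) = (0 13 8 2 16 1 17)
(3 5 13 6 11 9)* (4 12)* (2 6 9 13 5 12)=(2 6 11 13 9 3 12 4)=[0, 1, 6, 12, 2, 5, 11, 7, 8, 3, 10, 13, 4, 9]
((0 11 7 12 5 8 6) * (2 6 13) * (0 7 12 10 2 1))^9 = ((0 11 12 5 8 13 1)(2 6 7 10))^9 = (0 12 8 1 11 5 13)(2 6 7 10)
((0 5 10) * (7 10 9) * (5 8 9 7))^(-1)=(0 10 7 5 9 8)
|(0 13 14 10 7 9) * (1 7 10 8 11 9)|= |(0 13 14 8 11 9)(1 7)|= 6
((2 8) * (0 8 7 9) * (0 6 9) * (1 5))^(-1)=((0 8 2 7)(1 5)(6 9))^(-1)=(0 7 2 8)(1 5)(6 9)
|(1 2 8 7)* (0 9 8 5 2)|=10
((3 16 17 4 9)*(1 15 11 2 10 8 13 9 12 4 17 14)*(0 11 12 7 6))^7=(17)(0 3 7 13 12 10 1 11 16 6 9 4 8 15 2 14)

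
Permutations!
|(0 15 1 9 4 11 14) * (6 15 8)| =9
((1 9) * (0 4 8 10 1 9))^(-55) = (10)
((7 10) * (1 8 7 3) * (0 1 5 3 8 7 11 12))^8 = (0 1 7 10 8 11 12) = ((0 1 7 10 8 11 12)(3 5))^8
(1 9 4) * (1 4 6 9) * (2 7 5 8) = (2 7 5 8)(6 9) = [0, 1, 7, 3, 4, 8, 9, 5, 2, 6]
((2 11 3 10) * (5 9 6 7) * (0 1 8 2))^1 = (0 1 8 2 11 3 10)(5 9 6 7)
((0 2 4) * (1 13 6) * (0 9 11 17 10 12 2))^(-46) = ((1 13 6)(2 4 9 11 17 10 12))^(-46) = (1 6 13)(2 11 12 9 10 4 17)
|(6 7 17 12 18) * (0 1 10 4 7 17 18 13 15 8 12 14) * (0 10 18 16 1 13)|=45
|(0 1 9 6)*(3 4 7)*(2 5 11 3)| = 12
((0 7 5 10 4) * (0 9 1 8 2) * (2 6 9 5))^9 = (10)(1 8 6 9)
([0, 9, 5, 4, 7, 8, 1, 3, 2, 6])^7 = [0, 9, 5, 4, 7, 8, 1, 3, 2, 6]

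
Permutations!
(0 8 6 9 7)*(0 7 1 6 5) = (0 8 5)(1 6 9) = [8, 6, 2, 3, 4, 0, 9, 7, 5, 1]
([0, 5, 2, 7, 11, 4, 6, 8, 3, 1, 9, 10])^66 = (11)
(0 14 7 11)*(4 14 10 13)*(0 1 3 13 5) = (0 10 5)(1 3 13 4 14 7 11) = [10, 3, 2, 13, 14, 0, 6, 11, 8, 9, 5, 1, 12, 4, 7]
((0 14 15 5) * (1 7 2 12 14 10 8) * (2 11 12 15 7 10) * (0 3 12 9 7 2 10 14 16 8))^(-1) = ((0 10)(1 14 2 15 5 3 12 16 8)(7 11 9))^(-1) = (0 10)(1 8 16 12 3 5 15 2 14)(7 9 11)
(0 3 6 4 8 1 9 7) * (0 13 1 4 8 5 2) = (0 3 6 8 4 5 2)(1 9 7 13) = [3, 9, 0, 6, 5, 2, 8, 13, 4, 7, 10, 11, 12, 1]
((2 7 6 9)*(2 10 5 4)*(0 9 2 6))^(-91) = ((0 9 10 5 4 6 2 7))^(-91) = (0 6 10 7 4 9 2 5)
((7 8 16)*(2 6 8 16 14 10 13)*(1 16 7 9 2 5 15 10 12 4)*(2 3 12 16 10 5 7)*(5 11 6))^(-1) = ((1 10 13 7 2 5 15 11 6 8 14 16 9 3 12 4))^(-1) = (1 4 12 3 9 16 14 8 6 11 15 5 2 7 13 10)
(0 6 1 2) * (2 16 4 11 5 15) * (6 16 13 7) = (0 16 4 11 5 15 2)(1 13 7 6) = [16, 13, 0, 3, 11, 15, 1, 6, 8, 9, 10, 5, 12, 7, 14, 2, 4]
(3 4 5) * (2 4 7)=[0, 1, 4, 7, 5, 3, 6, 2]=(2 4 5 3 7)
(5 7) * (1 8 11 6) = (1 8 11 6)(5 7) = [0, 8, 2, 3, 4, 7, 1, 5, 11, 9, 10, 6]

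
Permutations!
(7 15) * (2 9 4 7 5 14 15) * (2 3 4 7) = (2 9 7 3 4)(5 14 15) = [0, 1, 9, 4, 2, 14, 6, 3, 8, 7, 10, 11, 12, 13, 15, 5]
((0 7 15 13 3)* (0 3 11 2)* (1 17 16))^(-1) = (0 2 11 13 15 7)(1 16 17)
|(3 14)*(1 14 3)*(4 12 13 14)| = 5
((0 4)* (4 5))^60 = ((0 5 4))^60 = (5)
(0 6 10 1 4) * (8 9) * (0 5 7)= [6, 4, 2, 3, 5, 7, 10, 0, 9, 8, 1]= (0 6 10 1 4 5 7)(8 9)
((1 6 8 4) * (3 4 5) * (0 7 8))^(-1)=((0 7 8 5 3 4 1 6))^(-1)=(0 6 1 4 3 5 8 7)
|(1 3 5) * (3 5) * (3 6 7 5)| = |(1 3 6 7 5)| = 5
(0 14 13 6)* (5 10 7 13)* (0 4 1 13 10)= (0 14 5)(1 13 6 4)(7 10)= [14, 13, 2, 3, 1, 0, 4, 10, 8, 9, 7, 11, 12, 6, 5]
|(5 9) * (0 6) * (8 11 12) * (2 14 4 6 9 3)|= |(0 9 5 3 2 14 4 6)(8 11 12)|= 24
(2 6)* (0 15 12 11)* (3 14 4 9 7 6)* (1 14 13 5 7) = [15, 14, 3, 13, 9, 7, 2, 6, 8, 1, 10, 0, 11, 5, 4, 12] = (0 15 12 11)(1 14 4 9)(2 3 13 5 7 6)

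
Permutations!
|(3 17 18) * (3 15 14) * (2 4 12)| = |(2 4 12)(3 17 18 15 14)| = 15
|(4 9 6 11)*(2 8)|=4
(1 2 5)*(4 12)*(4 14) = [0, 2, 5, 3, 12, 1, 6, 7, 8, 9, 10, 11, 14, 13, 4] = (1 2 5)(4 12 14)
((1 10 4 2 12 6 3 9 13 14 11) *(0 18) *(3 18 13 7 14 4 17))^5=((0 13 4 2 12 6 18)(1 10 17 3 9 7 14 11))^5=(0 6 2 13 18 12 4)(1 7 17 11 9 10 14 3)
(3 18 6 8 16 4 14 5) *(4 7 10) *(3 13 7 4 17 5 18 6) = (3 6 8 16 4 14 18)(5 13 7 10 17) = [0, 1, 2, 6, 14, 13, 8, 10, 16, 9, 17, 11, 12, 7, 18, 15, 4, 5, 3]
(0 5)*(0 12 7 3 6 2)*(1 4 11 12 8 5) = (0 1 4 11 12 7 3 6 2)(5 8) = [1, 4, 0, 6, 11, 8, 2, 3, 5, 9, 10, 12, 7]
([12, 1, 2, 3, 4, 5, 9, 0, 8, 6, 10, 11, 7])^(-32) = [12, 1, 2, 3, 4, 5, 6, 0, 8, 9, 10, 11, 7]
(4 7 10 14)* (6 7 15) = (4 15 6 7 10 14) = [0, 1, 2, 3, 15, 5, 7, 10, 8, 9, 14, 11, 12, 13, 4, 6]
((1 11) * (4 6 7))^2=(11)(4 7 6)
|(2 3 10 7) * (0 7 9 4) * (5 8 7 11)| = 10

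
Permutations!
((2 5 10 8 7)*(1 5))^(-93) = (1 8)(2 10)(5 7)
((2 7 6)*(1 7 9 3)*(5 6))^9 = (1 5 2 3 7 6 9)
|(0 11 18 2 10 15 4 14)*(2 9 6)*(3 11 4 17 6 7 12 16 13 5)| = |(0 4 14)(2 10 15 17 6)(3 11 18 9 7 12 16 13 5)| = 45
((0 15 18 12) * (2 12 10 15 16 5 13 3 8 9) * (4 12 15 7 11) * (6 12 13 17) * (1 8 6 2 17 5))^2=(0 1 9 2 18 7 4 3 12 16 8 17 15 10 11 13 6)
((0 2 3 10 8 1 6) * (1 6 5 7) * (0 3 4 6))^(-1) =((0 2 4 6 3 10 8)(1 5 7))^(-1) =(0 8 10 3 6 4 2)(1 7 5)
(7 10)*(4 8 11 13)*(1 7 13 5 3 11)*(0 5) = (0 5 3 11)(1 7 10 13 4 8) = [5, 7, 2, 11, 8, 3, 6, 10, 1, 9, 13, 0, 12, 4]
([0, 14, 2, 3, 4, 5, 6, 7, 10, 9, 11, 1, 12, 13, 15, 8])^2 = (1 15 10)(8 11 14)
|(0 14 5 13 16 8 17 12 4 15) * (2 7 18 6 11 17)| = |(0 14 5 13 16 8 2 7 18 6 11 17 12 4 15)| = 15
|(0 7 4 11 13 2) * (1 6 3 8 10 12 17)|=42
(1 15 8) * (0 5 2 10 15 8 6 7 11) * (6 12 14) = (0 5 2 10 15 12 14 6 7 11)(1 8) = [5, 8, 10, 3, 4, 2, 7, 11, 1, 9, 15, 0, 14, 13, 6, 12]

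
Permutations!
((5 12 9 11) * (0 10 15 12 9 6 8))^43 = (0 10 15 12 6 8)(5 9 11) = ((0 10 15 12 6 8)(5 9 11))^43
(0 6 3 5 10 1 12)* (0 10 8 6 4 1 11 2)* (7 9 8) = [4, 12, 0, 5, 1, 7, 3, 9, 6, 8, 11, 2, 10] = (0 4 1 12 10 11 2)(3 5 7 9 8 6)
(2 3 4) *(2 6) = [0, 1, 3, 4, 6, 5, 2] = (2 3 4 6)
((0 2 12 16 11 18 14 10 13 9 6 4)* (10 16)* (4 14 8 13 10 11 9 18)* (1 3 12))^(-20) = (0 2 1 3 12 11 4)(8 13 18)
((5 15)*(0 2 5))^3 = (0 15 5 2)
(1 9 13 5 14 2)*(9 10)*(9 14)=(1 10 14 2)(5 9 13)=[0, 10, 1, 3, 4, 9, 6, 7, 8, 13, 14, 11, 12, 5, 2]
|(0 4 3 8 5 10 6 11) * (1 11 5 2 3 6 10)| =6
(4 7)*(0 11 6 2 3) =(0 11 6 2 3)(4 7) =[11, 1, 3, 0, 7, 5, 2, 4, 8, 9, 10, 6]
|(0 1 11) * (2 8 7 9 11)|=7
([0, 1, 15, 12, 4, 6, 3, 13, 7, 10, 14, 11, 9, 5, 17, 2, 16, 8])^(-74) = (3 10 8 5 12 14 7 6 9 17 13)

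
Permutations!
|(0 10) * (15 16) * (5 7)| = 2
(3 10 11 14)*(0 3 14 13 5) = (14)(0 3 10 11 13 5) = [3, 1, 2, 10, 4, 0, 6, 7, 8, 9, 11, 13, 12, 5, 14]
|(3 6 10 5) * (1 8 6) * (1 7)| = 7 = |(1 8 6 10 5 3 7)|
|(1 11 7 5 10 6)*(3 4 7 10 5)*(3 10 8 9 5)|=|(1 11 8 9 5 3 4 7 10 6)|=10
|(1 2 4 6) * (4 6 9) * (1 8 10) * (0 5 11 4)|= 5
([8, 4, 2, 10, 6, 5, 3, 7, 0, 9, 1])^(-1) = [8, 10, 2, 6, 1, 5, 4, 7, 0, 9, 3]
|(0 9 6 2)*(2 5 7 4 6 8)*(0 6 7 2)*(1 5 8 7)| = 9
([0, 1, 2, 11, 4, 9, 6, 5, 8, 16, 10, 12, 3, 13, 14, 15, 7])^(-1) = (3 12 11)(5 7 16 9)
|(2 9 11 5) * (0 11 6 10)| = 7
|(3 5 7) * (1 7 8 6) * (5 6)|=|(1 7 3 6)(5 8)|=4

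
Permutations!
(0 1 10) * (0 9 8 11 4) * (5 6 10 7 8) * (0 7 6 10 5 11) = (0 1 6 5 10 9 11 4 7 8) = [1, 6, 2, 3, 7, 10, 5, 8, 0, 11, 9, 4]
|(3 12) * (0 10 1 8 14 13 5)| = |(0 10 1 8 14 13 5)(3 12)| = 14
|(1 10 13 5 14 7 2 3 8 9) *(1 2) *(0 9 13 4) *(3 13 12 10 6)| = 14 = |(0 9 2 13 5 14 7 1 6 3 8 12 10 4)|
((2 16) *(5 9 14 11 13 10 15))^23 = (2 16)(5 14 13 15 9 11 10)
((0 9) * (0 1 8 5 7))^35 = ((0 9 1 8 5 7))^35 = (0 7 5 8 1 9)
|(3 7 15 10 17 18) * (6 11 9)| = 6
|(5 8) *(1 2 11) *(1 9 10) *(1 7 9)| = |(1 2 11)(5 8)(7 9 10)| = 6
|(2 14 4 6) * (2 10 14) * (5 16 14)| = 6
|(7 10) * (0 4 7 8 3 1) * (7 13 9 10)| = |(0 4 13 9 10 8 3 1)| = 8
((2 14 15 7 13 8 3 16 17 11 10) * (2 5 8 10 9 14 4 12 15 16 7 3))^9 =((2 4 12 15 3 7 13 10 5 8)(9 14 16 17 11))^9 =(2 8 5 10 13 7 3 15 12 4)(9 11 17 16 14)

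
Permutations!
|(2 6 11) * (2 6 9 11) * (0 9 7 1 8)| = 8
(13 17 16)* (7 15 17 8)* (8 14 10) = (7 15 17 16 13 14 10 8) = [0, 1, 2, 3, 4, 5, 6, 15, 7, 9, 8, 11, 12, 14, 10, 17, 13, 16]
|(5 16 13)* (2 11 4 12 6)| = 15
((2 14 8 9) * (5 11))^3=(2 9 8 14)(5 11)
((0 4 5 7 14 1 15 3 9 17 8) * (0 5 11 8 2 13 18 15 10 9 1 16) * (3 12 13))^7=(0 16 14 7 5 8 11 4)(1 10 9 17 2 3)(12 15 18 13)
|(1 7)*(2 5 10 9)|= 4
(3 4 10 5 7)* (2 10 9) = (2 10 5 7 3 4 9) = [0, 1, 10, 4, 9, 7, 6, 3, 8, 2, 5]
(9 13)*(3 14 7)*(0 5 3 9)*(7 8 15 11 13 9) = (0 5 3 14 8 15 11 13) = [5, 1, 2, 14, 4, 3, 6, 7, 15, 9, 10, 13, 12, 0, 8, 11]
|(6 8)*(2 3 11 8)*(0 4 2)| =|(0 4 2 3 11 8 6)| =7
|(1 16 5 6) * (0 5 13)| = |(0 5 6 1 16 13)| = 6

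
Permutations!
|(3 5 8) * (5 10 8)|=3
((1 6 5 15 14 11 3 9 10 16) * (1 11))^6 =((1 6 5 15 14)(3 9 10 16 11))^6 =(1 6 5 15 14)(3 9 10 16 11)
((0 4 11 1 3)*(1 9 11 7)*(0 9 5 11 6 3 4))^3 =((1 4 7)(3 9 6)(5 11))^3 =(5 11)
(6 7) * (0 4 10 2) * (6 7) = [4, 1, 0, 3, 10, 5, 6, 7, 8, 9, 2] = (0 4 10 2)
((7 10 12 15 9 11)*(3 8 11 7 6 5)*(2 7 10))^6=((2 7)(3 8 11 6 5)(9 10 12 15))^6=(3 8 11 6 5)(9 12)(10 15)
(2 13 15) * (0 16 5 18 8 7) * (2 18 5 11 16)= (0 2 13 15 18 8 7)(11 16)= [2, 1, 13, 3, 4, 5, 6, 0, 7, 9, 10, 16, 12, 15, 14, 18, 11, 17, 8]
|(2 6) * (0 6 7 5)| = 5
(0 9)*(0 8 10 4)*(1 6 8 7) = (0 9 7 1 6 8 10 4) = [9, 6, 2, 3, 0, 5, 8, 1, 10, 7, 4]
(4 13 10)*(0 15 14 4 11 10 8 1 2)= (0 15 14 4 13 8 1 2)(10 11)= [15, 2, 0, 3, 13, 5, 6, 7, 1, 9, 11, 10, 12, 8, 4, 14]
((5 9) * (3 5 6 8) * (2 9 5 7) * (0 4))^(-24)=((0 4)(2 9 6 8 3 7))^(-24)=(9)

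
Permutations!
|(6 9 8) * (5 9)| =|(5 9 8 6)| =4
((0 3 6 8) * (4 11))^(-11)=(0 3 6 8)(4 11)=((0 3 6 8)(4 11))^(-11)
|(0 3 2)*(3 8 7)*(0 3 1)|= 4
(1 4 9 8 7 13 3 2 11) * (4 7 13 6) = [0, 7, 11, 2, 9, 5, 4, 6, 13, 8, 10, 1, 12, 3] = (1 7 6 4 9 8 13 3 2 11)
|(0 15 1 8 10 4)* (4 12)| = 7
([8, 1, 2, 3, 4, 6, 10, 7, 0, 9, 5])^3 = [8, 1, 2, 3, 4, 5, 6, 7, 0, 9, 10]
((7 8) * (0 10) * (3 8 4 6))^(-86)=((0 10)(3 8 7 4 6))^(-86)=(10)(3 6 4 7 8)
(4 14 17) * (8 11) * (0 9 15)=(0 9 15)(4 14 17)(8 11)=[9, 1, 2, 3, 14, 5, 6, 7, 11, 15, 10, 8, 12, 13, 17, 0, 16, 4]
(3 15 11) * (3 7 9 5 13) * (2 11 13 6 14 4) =(2 11 7 9 5 6 14 4)(3 15 13) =[0, 1, 11, 15, 2, 6, 14, 9, 8, 5, 10, 7, 12, 3, 4, 13]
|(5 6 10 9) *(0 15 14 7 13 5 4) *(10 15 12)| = 30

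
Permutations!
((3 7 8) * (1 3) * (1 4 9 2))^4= (1 4 3 9 7 2 8)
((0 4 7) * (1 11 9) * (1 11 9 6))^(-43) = (0 7 4)(1 9 11 6)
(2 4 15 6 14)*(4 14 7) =(2 14)(4 15 6 7) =[0, 1, 14, 3, 15, 5, 7, 4, 8, 9, 10, 11, 12, 13, 2, 6]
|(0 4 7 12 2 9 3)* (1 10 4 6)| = |(0 6 1 10 4 7 12 2 9 3)| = 10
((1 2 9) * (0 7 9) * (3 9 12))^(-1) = (0 2 1 9 3 12 7)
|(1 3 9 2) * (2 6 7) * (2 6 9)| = |(9)(1 3 2)(6 7)| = 6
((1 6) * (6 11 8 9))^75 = ((1 11 8 9 6))^75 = (11)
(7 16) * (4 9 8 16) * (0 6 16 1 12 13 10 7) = (0 6 16)(1 12 13 10 7 4 9 8) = [6, 12, 2, 3, 9, 5, 16, 4, 1, 8, 7, 11, 13, 10, 14, 15, 0]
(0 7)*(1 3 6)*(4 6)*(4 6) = [7, 3, 2, 6, 4, 5, 1, 0] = (0 7)(1 3 6)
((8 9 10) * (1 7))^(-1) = (1 7)(8 10 9)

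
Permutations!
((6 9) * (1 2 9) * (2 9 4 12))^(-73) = ((1 9 6)(2 4 12))^(-73) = (1 6 9)(2 12 4)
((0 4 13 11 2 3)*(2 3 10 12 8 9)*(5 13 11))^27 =((0 4 11 3)(2 10 12 8 9)(5 13))^27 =(0 3 11 4)(2 12 9 10 8)(5 13)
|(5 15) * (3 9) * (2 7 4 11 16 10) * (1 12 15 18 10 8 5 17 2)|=26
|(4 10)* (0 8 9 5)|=4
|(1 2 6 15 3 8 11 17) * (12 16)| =8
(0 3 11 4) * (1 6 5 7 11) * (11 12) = [3, 6, 2, 1, 0, 7, 5, 12, 8, 9, 10, 4, 11] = (0 3 1 6 5 7 12 11 4)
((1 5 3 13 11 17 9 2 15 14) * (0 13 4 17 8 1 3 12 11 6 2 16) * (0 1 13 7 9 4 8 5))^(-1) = (0 1 16 9 7)(2 6 13 8 3 14 15)(4 17)(5 11 12)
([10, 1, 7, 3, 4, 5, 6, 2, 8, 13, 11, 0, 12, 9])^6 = [0, 1, 2, 3, 4, 5, 6, 7, 8, 9, 10, 11, 12, 13]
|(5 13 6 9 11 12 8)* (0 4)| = |(0 4)(5 13 6 9 11 12 8)| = 14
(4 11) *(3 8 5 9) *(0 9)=[9, 1, 2, 8, 11, 0, 6, 7, 5, 3, 10, 4]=(0 9 3 8 5)(4 11)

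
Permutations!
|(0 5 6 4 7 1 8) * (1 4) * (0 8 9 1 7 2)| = 6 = |(0 5 6 7 4 2)(1 9)|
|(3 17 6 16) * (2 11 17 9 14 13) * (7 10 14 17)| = 30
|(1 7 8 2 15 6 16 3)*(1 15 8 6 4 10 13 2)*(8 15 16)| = 20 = |(1 7 6 8)(2 15 4 10 13)(3 16)|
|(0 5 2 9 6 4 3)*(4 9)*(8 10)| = 10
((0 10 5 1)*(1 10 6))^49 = (0 6 1)(5 10)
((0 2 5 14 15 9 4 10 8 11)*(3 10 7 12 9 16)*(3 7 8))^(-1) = (0 11 8 4 9 12 7 16 15 14 5 2)(3 10)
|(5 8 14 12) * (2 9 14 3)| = |(2 9 14 12 5 8 3)| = 7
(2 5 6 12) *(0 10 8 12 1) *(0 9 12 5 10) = (1 9 12 2 10 8 5 6) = [0, 9, 10, 3, 4, 6, 1, 7, 5, 12, 8, 11, 2]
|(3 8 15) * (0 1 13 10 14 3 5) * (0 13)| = 14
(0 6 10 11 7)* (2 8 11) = [6, 1, 8, 3, 4, 5, 10, 0, 11, 9, 2, 7] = (0 6 10 2 8 11 7)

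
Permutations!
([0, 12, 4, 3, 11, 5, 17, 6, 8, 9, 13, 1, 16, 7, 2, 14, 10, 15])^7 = [0, 17, 13, 3, 7, 5, 1, 11, 8, 9, 2, 6, 15, 4, 10, 16, 14, 12]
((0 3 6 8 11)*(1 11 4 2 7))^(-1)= (0 11 1 7 2 4 8 6 3)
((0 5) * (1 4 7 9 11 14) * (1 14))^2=((14)(0 5)(1 4 7 9 11))^2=(14)(1 7 11 4 9)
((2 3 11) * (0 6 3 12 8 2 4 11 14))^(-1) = ((0 6 3 14)(2 12 8)(4 11))^(-1) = (0 14 3 6)(2 8 12)(4 11)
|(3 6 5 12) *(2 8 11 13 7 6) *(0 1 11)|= 11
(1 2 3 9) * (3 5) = [0, 2, 5, 9, 4, 3, 6, 7, 8, 1] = (1 2 5 3 9)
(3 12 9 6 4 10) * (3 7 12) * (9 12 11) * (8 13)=(4 10 7 11 9 6)(8 13)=[0, 1, 2, 3, 10, 5, 4, 11, 13, 6, 7, 9, 12, 8]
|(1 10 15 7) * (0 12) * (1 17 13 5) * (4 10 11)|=|(0 12)(1 11 4 10 15 7 17 13 5)|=18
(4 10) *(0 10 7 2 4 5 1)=(0 10 5 1)(2 4 7)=[10, 0, 4, 3, 7, 1, 6, 2, 8, 9, 5]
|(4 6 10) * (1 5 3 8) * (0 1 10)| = |(0 1 5 3 8 10 4 6)| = 8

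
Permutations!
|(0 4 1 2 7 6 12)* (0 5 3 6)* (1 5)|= |(0 4 5 3 6 12 1 2 7)|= 9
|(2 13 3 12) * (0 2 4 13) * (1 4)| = 10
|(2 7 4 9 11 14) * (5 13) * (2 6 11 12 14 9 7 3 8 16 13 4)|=|(2 3 8 16 13 5 4 7)(6 11 9 12 14)|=40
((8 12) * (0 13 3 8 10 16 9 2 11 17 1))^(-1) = ((0 13 3 8 12 10 16 9 2 11 17 1))^(-1) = (0 1 17 11 2 9 16 10 12 8 3 13)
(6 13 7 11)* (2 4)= (2 4)(6 13 7 11)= [0, 1, 4, 3, 2, 5, 13, 11, 8, 9, 10, 6, 12, 7]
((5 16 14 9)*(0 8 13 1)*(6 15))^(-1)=((0 8 13 1)(5 16 14 9)(6 15))^(-1)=(0 1 13 8)(5 9 14 16)(6 15)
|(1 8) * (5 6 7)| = 6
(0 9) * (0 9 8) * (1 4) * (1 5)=[8, 4, 2, 3, 5, 1, 6, 7, 0, 9]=(9)(0 8)(1 4 5)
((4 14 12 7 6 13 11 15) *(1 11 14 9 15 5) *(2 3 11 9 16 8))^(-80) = (16)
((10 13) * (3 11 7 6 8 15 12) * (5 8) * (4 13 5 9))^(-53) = ((3 11 7 6 9 4 13 10 5 8 15 12))^(-53) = (3 10 7 8 9 12 13 11 5 6 15 4)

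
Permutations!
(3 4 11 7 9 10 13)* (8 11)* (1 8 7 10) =(1 8 11 10 13 3 4 7 9) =[0, 8, 2, 4, 7, 5, 6, 9, 11, 1, 13, 10, 12, 3]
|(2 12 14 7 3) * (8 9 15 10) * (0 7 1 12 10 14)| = |(0 7 3 2 10 8 9 15 14 1 12)| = 11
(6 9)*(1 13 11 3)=(1 13 11 3)(6 9)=[0, 13, 2, 1, 4, 5, 9, 7, 8, 6, 10, 3, 12, 11]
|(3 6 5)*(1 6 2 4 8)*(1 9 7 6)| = |(2 4 8 9 7 6 5 3)| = 8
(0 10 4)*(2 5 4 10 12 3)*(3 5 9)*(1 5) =(0 12 1 5 4)(2 9 3) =[12, 5, 9, 2, 0, 4, 6, 7, 8, 3, 10, 11, 1]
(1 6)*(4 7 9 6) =(1 4 7 9 6) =[0, 4, 2, 3, 7, 5, 1, 9, 8, 6]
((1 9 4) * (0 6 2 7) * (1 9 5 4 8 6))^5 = (0 8 1 6 5 2 4 7 9)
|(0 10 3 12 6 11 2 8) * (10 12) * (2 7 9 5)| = |(0 12 6 11 7 9 5 2 8)(3 10)| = 18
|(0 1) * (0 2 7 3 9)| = |(0 1 2 7 3 9)| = 6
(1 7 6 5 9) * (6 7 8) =(1 8 6 5 9) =[0, 8, 2, 3, 4, 9, 5, 7, 6, 1]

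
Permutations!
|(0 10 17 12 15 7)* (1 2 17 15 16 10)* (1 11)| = 10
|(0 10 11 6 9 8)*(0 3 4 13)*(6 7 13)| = |(0 10 11 7 13)(3 4 6 9 8)| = 5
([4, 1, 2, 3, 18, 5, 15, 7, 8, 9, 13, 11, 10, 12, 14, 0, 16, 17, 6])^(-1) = (0 15 6 18 4)(10 12 13)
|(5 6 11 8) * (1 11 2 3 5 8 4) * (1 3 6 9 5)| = 4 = |(1 11 4 3)(2 6)(5 9)|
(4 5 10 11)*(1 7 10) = [0, 7, 2, 3, 5, 1, 6, 10, 8, 9, 11, 4] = (1 7 10 11 4 5)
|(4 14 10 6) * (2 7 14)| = |(2 7 14 10 6 4)| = 6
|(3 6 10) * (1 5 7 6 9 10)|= 12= |(1 5 7 6)(3 9 10)|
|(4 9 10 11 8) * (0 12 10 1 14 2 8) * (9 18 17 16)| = |(0 12 10 11)(1 14 2 8 4 18 17 16 9)| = 36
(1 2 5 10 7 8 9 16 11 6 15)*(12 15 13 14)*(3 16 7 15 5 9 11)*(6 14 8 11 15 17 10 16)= [0, 2, 9, 6, 4, 16, 13, 11, 15, 7, 17, 14, 5, 8, 12, 1, 3, 10]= (1 2 9 7 11 14 12 5 16 3 6 13 8 15)(10 17)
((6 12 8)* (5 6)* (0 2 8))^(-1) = (0 12 6 5 8 2)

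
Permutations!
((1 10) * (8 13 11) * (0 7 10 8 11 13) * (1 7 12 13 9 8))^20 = (13)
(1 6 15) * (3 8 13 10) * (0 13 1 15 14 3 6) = [13, 0, 2, 8, 4, 5, 14, 7, 1, 9, 6, 11, 12, 10, 3, 15] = (15)(0 13 10 6 14 3 8 1)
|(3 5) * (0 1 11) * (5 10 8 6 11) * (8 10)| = 7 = |(0 1 5 3 8 6 11)|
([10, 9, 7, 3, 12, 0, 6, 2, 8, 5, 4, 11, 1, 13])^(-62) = [10, 9, 2, 3, 12, 0, 6, 7, 8, 5, 4, 11, 1, 13]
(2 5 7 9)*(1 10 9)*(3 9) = [0, 10, 5, 9, 4, 7, 6, 1, 8, 2, 3] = (1 10 3 9 2 5 7)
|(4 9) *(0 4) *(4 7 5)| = |(0 7 5 4 9)| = 5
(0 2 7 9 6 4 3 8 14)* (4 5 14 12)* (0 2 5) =[5, 1, 7, 8, 3, 14, 0, 9, 12, 6, 10, 11, 4, 13, 2] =(0 5 14 2 7 9 6)(3 8 12 4)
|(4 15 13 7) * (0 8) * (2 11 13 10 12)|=8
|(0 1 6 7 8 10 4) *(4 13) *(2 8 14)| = |(0 1 6 7 14 2 8 10 13 4)| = 10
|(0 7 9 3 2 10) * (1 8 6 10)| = 9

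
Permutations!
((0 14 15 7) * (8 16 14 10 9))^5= ((0 10 9 8 16 14 15 7))^5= (0 14 9 7 16 10 15 8)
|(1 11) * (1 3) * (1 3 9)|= 3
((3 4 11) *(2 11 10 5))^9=(2 4)(3 5)(10 11)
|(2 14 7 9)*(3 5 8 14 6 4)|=|(2 6 4 3 5 8 14 7 9)|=9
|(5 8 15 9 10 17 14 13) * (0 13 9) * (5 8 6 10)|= |(0 13 8 15)(5 6 10 17 14 9)|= 12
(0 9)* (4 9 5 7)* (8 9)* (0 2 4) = (0 5 7)(2 4 8 9) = [5, 1, 4, 3, 8, 7, 6, 0, 9, 2]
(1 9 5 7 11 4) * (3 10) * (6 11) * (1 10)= (1 9 5 7 6 11 4 10 3)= [0, 9, 2, 1, 10, 7, 11, 6, 8, 5, 3, 4]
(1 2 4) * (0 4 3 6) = (0 4 1 2 3 6) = [4, 2, 3, 6, 1, 5, 0]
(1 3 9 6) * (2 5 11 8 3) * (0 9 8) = [9, 2, 5, 8, 4, 11, 1, 7, 3, 6, 10, 0] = (0 9 6 1 2 5 11)(3 8)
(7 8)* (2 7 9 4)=(2 7 8 9 4)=[0, 1, 7, 3, 2, 5, 6, 8, 9, 4]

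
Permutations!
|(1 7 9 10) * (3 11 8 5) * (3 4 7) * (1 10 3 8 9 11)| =8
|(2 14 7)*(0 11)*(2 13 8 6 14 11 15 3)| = 5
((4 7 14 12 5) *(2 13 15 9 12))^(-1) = ((2 13 15 9 12 5 4 7 14))^(-1) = (2 14 7 4 5 12 9 15 13)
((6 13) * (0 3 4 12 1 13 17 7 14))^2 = (0 4 1 6 7)(3 12 13 17 14)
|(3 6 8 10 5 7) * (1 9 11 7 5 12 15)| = 10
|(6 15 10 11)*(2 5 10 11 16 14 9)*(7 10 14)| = |(2 5 14 9)(6 15 11)(7 10 16)| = 12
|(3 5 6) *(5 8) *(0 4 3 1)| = 7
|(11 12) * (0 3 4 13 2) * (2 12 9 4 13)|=8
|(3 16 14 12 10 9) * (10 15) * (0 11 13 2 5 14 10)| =|(0 11 13 2 5 14 12 15)(3 16 10 9)| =8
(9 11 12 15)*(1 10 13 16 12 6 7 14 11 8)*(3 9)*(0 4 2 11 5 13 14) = (0 4 2 11 6 7)(1 10 14 5 13 16 12 15 3 9 8) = [4, 10, 11, 9, 2, 13, 7, 0, 1, 8, 14, 6, 15, 16, 5, 3, 12]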